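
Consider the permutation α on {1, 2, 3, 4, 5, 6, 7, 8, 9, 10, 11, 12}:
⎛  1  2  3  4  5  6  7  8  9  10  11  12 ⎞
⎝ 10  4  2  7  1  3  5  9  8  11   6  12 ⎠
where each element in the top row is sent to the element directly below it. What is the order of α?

Writing α as disjoint cycles, the cycle lengths are 9, 2, 1.
The order is lcm(9, 2) = 18.

18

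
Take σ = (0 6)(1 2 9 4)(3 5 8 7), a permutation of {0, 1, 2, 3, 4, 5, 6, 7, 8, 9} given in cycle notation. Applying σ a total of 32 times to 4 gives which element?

4 lies in the 4-cycle (1 2 9 4).
Powers repeat with period 4 on this cycle, and 32 mod 4 = 0, so σ^32(4) = σ^0(4).
So σ^32(4) = 4.

4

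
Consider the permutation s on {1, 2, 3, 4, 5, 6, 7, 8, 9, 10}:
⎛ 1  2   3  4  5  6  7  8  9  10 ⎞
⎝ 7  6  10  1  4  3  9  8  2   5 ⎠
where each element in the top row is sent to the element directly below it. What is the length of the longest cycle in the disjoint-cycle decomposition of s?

9

Decomposing into disjoint cycles gives (1 7 9 2 6 3 10 5 4); the longest has length 9.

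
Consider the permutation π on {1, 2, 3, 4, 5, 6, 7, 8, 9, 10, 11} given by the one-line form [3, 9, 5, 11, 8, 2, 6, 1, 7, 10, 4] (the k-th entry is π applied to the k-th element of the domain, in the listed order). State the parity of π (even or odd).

In disjoint-cycle form the cycle lengths are 4, 4, 2, 1.
A cycle is odd iff its length is even; π has 3 even-length cycles, so sgn(π) = (−1)^3 and π is odd.

odd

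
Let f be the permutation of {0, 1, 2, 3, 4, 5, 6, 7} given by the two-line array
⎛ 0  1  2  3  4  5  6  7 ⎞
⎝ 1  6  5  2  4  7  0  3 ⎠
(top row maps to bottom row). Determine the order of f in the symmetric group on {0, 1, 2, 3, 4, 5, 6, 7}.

The disjoint-cycle form of f has cycle lengths 4, 3, 1.
The order is lcm(4, 3) = 12.

12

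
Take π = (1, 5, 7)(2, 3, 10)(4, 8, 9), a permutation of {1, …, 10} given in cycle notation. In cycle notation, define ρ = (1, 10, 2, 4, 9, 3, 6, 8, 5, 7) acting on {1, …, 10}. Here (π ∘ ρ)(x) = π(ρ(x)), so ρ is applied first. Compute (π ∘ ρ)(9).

10

(π ∘ ρ)(9) = π(ρ(9)). ρ(9) = 3, then π(3) = 10. So (π ∘ ρ)(9) = 10.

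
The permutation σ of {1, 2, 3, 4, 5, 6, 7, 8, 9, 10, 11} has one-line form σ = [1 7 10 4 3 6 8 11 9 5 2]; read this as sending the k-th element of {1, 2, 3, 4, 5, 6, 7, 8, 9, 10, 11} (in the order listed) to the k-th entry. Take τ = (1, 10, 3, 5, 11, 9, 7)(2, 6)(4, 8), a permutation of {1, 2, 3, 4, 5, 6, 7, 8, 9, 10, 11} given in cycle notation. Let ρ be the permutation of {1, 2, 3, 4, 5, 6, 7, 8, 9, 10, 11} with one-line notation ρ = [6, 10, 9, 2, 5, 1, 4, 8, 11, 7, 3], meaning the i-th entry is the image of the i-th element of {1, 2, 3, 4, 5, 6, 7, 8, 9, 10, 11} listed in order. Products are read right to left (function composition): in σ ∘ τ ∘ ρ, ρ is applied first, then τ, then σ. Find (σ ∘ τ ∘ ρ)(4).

6

(σ ∘ τ ∘ ρ)(4) = σ(τ(ρ(4))). ρ(4) = 2, then τ(2) = 6, then σ(6) = 6, so the result is 6.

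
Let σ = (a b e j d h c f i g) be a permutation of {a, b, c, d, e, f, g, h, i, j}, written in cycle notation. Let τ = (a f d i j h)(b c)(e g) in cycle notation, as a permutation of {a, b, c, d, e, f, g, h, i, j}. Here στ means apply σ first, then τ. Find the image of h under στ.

(στ)(h) = τ(σ(h)). σ(h) = c, then τ(c) = b. So (στ)(h) = b.

b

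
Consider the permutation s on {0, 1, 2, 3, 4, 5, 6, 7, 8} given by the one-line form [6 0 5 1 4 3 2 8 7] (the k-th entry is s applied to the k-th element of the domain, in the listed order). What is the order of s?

6

The disjoint-cycle form of s has cycle lengths 6, 2, 1.
The order of s is the least common multiple of its cycle lengths: lcm(6, 2) = 6.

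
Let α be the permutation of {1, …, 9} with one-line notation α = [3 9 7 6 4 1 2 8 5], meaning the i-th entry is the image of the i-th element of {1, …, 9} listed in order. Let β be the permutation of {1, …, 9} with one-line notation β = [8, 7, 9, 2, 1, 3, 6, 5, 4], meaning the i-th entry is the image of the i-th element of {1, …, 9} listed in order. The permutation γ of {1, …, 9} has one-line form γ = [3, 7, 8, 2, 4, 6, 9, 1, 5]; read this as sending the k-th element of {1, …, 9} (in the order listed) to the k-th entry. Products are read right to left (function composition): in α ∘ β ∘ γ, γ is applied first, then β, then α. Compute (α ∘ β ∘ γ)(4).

Chase 4: γ(4) = 2; β(2) = 7; α(7) = 2. Hence (α ∘ β ∘ γ)(4) = 2.

2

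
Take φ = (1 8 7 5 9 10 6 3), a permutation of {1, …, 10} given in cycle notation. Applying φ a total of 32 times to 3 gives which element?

3

3 lies in the 8-cycle (1 8 7 5 9 10 6 3).
On an 8-cycle, φ^8 is the identity, so φ^32 = φ^0 there (32 ≡ 0 mod 8).
So φ^32(3) = 3.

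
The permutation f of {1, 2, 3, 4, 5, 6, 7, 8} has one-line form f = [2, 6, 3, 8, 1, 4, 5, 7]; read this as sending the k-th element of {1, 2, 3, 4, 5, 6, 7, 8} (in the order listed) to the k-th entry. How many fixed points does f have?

The fixed points (elements with f(x) = x) are {3}, so there is 1.

1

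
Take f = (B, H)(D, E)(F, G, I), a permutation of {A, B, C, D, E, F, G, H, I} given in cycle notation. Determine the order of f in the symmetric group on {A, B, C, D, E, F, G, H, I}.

The cycle type of f is (3, 2, 2, 1, 1).
The order is lcm(3, 2, 2) = 6.

6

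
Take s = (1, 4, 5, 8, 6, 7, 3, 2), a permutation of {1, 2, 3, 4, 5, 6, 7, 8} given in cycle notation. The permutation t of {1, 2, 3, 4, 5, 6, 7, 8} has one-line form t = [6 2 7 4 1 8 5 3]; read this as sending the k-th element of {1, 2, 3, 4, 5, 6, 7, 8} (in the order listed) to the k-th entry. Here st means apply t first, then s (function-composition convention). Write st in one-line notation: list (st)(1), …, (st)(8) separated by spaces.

7 1 3 5 4 6 8 2

For each element, apply t then s: 1 → 6 → 7; 2 → 2 → 1; 3 → 7 → 3; 4 → 4 → 5; 5 → 1 → 4; 6 → 8 → 6; 7 → 5 → 8; 8 → 3 → 2.
Collecting the images, st = [7 1 3 5 4 6 8 2].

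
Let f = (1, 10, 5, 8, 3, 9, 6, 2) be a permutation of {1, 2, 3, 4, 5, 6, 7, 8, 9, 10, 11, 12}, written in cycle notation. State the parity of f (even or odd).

odd

The cycle lengths are 8, 1, 1, 1, 1.
A cycle of length ℓ contributes ℓ−1 transpositions, so f is a product of 7 transpositions — odd.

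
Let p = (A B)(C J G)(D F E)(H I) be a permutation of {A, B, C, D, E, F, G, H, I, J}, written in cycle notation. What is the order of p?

6

The disjoint cycles have lengths 3, 3, 2, 2.
The order of p is the least common multiple of its cycle lengths: lcm(3, 3, 2, 2) = 6.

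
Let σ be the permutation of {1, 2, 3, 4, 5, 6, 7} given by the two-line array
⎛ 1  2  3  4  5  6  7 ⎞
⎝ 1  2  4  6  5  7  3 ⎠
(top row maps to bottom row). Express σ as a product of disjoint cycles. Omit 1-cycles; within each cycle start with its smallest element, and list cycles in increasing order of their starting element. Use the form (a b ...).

(3 4 6 7)

Iterating σ from 3 gives 3 → 4 → 6 → 7 → 3; that is the 4-cycle (3 4 6 7).
Continuing from each remaining unvisited element yields (3 4 6 7).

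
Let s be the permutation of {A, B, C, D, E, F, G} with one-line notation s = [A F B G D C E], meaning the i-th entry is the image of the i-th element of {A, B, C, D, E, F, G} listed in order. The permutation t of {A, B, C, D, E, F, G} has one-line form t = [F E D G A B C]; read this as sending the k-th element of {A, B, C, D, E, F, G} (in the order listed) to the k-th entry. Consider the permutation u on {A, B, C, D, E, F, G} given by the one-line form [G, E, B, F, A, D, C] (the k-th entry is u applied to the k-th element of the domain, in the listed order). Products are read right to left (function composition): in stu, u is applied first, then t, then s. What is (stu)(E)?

Chase E: u(E) = A; t(A) = F; s(F) = C. Hence (stu)(E) = C.

C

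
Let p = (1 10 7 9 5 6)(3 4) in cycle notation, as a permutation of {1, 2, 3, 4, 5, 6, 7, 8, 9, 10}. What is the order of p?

The cycle type of p is (6, 2, 1, 1).
The order is lcm(6, 2) = 6.

6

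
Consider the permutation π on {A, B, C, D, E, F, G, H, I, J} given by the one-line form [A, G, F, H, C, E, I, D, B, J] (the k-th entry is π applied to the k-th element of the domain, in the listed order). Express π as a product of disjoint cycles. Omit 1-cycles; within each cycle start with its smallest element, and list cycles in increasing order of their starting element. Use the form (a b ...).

(B G I)(C F E)(D H)

Start at B and follow images: B → G → I → B, giving the cycle (B G I).
Repeating from the next unused element and collecting all non-trivial cycles gives (B G I)(C F E)(D H).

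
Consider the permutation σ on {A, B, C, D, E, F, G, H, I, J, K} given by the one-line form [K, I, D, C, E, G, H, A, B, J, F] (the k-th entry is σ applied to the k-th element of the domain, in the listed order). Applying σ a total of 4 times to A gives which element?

H

Tracing A → K → … returns to A after 5 steps, so A lies in a 5-cycle (A K F G H).
Advancing 4 steps from A: A → K → F → G → H.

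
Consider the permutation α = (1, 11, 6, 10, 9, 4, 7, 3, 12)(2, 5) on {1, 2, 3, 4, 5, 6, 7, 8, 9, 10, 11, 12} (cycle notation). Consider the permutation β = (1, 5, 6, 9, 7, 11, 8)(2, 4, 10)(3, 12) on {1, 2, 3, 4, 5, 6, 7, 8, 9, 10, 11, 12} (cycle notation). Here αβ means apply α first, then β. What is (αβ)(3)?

First apply α: α(3) = 12, then β(12) = 3. Thus (αβ)(3) = 3.

3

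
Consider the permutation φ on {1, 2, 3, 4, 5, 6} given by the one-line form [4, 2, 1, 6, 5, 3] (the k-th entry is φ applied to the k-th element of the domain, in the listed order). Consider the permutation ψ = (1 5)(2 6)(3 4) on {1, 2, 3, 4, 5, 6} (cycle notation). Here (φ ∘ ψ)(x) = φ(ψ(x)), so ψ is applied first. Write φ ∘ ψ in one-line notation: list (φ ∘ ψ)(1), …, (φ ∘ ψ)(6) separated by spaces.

5 3 6 1 4 2

For each element, apply ψ then φ: 1 → 5 → 5; 2 → 6 → 3; 3 → 4 → 6; 4 → 3 → 1; 5 → 1 → 4; 6 → 2 → 2.
So φ ∘ ψ in one-line form is 5 3 6 1 4 2.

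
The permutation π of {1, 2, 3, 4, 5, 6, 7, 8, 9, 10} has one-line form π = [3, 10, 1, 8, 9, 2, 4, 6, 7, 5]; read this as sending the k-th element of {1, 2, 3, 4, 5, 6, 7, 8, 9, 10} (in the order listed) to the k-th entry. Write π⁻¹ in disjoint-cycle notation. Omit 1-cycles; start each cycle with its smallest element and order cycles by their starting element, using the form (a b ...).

(1 3)(2 6 8 4 7 9 5 10)

The cycle decomposition of π is (1 3)(2 10 5 9 7 4 8 6).
Reversing each cycle (and rotating so the smallest element leads) gives π⁻¹ = (1 3)(2 6 8 4 7 9 5 10).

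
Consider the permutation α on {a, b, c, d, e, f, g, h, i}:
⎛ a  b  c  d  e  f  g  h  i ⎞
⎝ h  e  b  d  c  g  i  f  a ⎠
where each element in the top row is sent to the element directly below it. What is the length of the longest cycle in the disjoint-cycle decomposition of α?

Decomposing into disjoint cycles gives (a, h, f, g, i)(b, e, c); the longest has length 5.

5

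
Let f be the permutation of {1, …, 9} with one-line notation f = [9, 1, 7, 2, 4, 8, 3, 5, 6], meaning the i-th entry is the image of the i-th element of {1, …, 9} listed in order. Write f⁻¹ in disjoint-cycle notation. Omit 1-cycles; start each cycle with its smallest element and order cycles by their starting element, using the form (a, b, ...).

First write f in disjoint cycles: (1, 9, 6, 8, 5, 4, 2)(3, 7).
Reversing each cycle (and rotating so the smallest element leads) gives f⁻¹ = (1, 2, 4, 5, 8, 6, 9)(3, 7).

(1, 2, 4, 5, 8, 6, 9)(3, 7)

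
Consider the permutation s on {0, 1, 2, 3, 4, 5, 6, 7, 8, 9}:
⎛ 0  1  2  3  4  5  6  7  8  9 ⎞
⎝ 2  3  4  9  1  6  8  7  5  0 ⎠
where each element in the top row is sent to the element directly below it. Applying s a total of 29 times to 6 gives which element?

Tracing 6 → 8 → … returns to 6 after 3 steps, so 6 lies in a 3-cycle (5 6 8).
Powers repeat with period 3 on this cycle, and 29 mod 3 = 2, so s^29(6) = s^2(6).
Stepping 2 places around the cycle: 6 → 8 → 5.

5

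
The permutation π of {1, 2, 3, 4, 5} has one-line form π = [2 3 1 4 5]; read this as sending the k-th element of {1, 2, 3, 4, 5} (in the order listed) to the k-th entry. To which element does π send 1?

2

1 is element number 1 of the domain, and entry number 1 of the one-line form is 2, so π(1) = 2.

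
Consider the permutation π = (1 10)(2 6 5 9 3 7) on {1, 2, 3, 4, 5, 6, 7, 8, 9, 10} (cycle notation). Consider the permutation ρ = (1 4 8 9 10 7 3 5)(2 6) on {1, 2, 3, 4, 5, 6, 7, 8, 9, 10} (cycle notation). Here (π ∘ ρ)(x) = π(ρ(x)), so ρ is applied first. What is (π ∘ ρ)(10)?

(π ∘ ρ)(10) = π(ρ(10)). ρ(10) = 7, then π(7) = 2. So (π ∘ ρ)(10) = 2.

2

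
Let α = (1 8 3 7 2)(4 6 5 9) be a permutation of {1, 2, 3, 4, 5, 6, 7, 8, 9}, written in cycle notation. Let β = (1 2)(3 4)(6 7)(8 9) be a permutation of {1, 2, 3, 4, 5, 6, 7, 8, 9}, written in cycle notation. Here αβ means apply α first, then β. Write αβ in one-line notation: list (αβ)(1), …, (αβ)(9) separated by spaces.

9 2 6 7 8 5 1 4 3

(αβ)(x) = β(α(x)). Computing each image: β(α(1)) = β(8) = 9, β(α(2)) = β(1) = 2, β(α(3)) = β(7) = 6, β(α(4)) = β(6) = 7, β(α(5)) = β(9) = 8, β(α(6)) = β(5) = 5, β(α(7)) = β(2) = 1, β(α(8)) = β(3) = 4, β(α(9)) = β(4) = 3.
Hence αβ = [9 2 6 7 8 5 1 4 3].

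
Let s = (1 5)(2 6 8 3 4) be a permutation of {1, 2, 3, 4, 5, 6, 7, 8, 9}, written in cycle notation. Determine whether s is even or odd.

odd

The cycle lengths are 5, 2, 1, 1.
A cycle is odd iff its length is even; s has 1 even-length cycle, so sgn(s) = (−1)^1 and s is odd.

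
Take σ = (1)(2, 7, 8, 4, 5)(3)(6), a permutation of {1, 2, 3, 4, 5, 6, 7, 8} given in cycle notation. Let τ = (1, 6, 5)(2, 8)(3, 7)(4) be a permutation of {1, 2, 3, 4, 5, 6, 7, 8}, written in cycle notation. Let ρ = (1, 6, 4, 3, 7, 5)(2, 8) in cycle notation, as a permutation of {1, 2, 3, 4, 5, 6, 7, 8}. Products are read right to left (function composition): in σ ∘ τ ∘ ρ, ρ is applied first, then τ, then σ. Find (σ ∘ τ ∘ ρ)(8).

4

Apply the permutations in order: ρ(8) = 2, then τ(2) = 8, then σ(8) = 4. So (σ ∘ τ ∘ ρ)(8) = 4.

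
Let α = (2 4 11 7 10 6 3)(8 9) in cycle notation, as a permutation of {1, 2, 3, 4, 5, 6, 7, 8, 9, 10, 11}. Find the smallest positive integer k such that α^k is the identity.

14

The cycle type of α is (7, 2, 1, 1).
The order of α is the least common multiple of its cycle lengths: lcm(7, 2) = 14.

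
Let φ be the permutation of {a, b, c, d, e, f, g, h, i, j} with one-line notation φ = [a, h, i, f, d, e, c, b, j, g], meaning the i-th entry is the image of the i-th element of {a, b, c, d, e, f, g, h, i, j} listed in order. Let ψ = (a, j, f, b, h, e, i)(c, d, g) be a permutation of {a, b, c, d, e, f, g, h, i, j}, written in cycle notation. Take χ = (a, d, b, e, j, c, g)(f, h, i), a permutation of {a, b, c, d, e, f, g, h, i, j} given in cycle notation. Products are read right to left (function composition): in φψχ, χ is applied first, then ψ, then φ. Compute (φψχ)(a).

(φψχ)(a) = φ(ψ(χ(a))). χ(a) = d, then ψ(d) = g, then φ(g) = c, so the result is c.

c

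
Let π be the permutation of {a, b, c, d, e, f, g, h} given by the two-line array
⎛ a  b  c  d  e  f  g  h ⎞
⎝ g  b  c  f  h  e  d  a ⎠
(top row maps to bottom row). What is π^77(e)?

f

Tracing e → h → … returns to e after 6 steps, so e lies in a 6-cycle (a g d f e h).
Since the cycle has length 6, π^77 acts on it the same as π^5 (77 mod 6 = 5).
Advancing 5 steps from e: e → h → a → g → d → f.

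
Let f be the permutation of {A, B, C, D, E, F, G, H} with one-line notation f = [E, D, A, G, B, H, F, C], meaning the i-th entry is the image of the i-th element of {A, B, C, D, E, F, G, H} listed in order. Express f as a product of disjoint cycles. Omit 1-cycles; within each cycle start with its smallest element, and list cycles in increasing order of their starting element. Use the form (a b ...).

(A E B D G F H C)

Start at A and follow images: A → E → B → D → G → F → H → C → A, giving the cycle (A E B D G F H C).
Repeating from the next unused element and collecting all non-trivial cycles gives (A E B D G F H C).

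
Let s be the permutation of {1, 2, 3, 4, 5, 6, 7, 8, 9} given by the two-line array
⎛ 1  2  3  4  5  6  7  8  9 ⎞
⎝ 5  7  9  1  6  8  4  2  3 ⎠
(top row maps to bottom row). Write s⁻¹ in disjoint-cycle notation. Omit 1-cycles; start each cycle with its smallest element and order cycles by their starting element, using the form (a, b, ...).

(1, 4, 7, 2, 8, 6, 5)(3, 9)

First write s in disjoint cycles: (1, 5, 6, 8, 2, 7, 4)(3, 9).
Reversing each cycle (and rotating so the smallest element leads) gives s⁻¹ = (1, 4, 7, 2, 8, 6, 5)(3, 9).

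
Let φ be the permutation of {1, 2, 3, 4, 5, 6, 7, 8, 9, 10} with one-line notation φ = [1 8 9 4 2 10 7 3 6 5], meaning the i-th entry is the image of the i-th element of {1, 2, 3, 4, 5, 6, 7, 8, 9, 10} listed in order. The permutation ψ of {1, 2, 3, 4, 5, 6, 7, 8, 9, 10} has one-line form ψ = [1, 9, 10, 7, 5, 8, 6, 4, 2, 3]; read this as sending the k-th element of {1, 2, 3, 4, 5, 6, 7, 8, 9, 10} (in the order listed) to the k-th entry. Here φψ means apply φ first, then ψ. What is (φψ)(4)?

First apply φ: φ(4) = 4, then ψ(4) = 7. Thus (φψ)(4) = 7.

7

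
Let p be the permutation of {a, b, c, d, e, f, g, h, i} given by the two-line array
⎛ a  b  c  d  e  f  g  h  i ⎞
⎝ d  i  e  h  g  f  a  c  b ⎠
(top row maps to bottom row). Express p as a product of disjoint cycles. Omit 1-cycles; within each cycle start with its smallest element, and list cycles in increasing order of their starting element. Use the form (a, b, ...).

(a, d, h, c, e, g)(b, i)

Iterating p from a gives a → d → h → c → e → g → a; that is the 6-cycle (a, d, h, c, e, g).
Repeating from the next unused element and collecting all non-trivial cycles gives (a, d, h, c, e, g)(b, i).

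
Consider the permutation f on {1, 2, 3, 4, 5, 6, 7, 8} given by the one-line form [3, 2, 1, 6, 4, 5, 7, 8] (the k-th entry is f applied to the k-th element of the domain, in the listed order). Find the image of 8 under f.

8 is element number 8 of the domain, and entry number 8 of the one-line form is 8, so f(8) = 8.

8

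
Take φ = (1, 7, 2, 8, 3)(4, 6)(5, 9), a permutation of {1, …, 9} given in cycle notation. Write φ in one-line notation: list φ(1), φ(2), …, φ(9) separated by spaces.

7 8 1 6 9 4 2 3 5

Each element maps to the next entry in its cycle (wrapping to the front): 1→7, 2→8, 3→1, 4→6, 5→9, 6→4, 7→2, 8→3, 9→5.
So the one-line form is 7 8 1 6 9 4 2 3 5.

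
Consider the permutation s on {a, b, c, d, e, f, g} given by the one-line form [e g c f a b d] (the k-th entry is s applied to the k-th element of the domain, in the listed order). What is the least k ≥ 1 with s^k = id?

4

Writing s as disjoint cycles, the cycle lengths are 4, 2, 1.
The order of s is the least common multiple of its cycle lengths: lcm(4, 2) = 4.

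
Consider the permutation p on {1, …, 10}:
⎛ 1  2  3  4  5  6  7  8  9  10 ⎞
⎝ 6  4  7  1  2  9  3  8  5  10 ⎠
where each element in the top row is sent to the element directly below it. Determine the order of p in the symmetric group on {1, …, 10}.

Writing p as disjoint cycles, the cycle lengths are 6, 2, 1, 1.
The order of p is the least common multiple of its cycle lengths: lcm(6, 2) = 6.

6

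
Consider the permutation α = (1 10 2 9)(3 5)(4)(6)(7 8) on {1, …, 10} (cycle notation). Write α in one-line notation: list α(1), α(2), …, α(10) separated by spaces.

10 9 5 4 3 6 8 7 1 2

Each element maps to the next entry in its cycle (wrapping to the front): 1↦10, 2↦9, 3↦5, 4↦4, 5↦3, 6↦6, 7↦8, 8↦7, 9↦1, 10↦2.
Listing these in domain order gives 10 9 5 4 3 6 8 7 1 2.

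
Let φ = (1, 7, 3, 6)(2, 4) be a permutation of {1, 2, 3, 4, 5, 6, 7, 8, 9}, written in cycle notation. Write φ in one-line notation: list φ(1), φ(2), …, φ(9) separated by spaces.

Reading each image from the cycles: 1→7, 2→4, 3→6, 4→2, 5→5, 6→1, 7→3, 8→8, 9→9.
Listing these in domain order gives 7 4 6 2 5 1 3 8 9.

7 4 6 2 5 1 3 8 9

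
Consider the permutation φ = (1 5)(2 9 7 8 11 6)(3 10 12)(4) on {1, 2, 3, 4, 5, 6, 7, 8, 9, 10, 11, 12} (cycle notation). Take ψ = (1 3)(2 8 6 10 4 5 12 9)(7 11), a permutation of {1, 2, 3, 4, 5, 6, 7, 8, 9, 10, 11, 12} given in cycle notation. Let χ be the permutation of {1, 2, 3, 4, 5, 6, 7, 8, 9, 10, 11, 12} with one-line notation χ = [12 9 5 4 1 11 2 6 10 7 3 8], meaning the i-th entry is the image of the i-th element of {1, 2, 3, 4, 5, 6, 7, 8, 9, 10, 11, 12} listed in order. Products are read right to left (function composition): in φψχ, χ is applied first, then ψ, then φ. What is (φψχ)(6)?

Apply the permutations in order: χ(6) = 11, then ψ(11) = 7, then φ(7) = 8. So (φψχ)(6) = 8.

8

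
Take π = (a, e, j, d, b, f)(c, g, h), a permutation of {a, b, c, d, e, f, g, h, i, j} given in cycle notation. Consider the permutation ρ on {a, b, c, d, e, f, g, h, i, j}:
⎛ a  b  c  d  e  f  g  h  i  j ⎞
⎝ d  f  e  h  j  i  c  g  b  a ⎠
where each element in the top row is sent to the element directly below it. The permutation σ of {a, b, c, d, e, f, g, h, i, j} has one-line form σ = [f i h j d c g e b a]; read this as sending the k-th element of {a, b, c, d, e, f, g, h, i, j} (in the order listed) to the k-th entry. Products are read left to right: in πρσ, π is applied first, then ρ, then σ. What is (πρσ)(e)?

f

Apply the permutations in order: π(e) = j, then ρ(j) = a, then σ(a) = f. So (πρσ)(e) = f.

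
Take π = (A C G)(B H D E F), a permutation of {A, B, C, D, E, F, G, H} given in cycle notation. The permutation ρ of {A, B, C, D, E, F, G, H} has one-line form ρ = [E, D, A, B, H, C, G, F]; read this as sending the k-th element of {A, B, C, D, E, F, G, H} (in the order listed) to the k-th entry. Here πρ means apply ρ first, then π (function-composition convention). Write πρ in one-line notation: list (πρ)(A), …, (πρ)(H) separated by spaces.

F E C H D G A B

(πρ)(x) = π(ρ(x)). Computing each image: π(ρ(A)) = π(E) = F, π(ρ(B)) = π(D) = E, π(ρ(C)) = π(A) = C, π(ρ(D)) = π(B) = H, π(ρ(E)) = π(H) = D, π(ρ(F)) = π(C) = G, π(ρ(G)) = π(G) = A, π(ρ(H)) = π(F) = B.
Hence πρ = [F E C H D G A B].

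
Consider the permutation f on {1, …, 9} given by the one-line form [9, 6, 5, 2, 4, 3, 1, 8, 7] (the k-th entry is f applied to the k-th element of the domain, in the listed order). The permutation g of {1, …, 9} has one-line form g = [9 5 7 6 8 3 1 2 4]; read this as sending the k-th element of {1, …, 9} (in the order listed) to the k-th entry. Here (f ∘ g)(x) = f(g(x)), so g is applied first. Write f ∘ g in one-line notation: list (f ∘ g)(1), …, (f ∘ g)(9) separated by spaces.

For each element, apply g then f: 1 → 9 → 7; 2 → 5 → 4; 3 → 7 → 1; 4 → 6 → 3; 5 → 8 → 8; 6 → 3 → 5; 7 → 1 → 9; 8 → 2 → 6; 9 → 4 → 2.
Collecting the images, f ∘ g = [7 4 1 3 8 5 9 6 2].

7 4 1 3 8 5 9 6 2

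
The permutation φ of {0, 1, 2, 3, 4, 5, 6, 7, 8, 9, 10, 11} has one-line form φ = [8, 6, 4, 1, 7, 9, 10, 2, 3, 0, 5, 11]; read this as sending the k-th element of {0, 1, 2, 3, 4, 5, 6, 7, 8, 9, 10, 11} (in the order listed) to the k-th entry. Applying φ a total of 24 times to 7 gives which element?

7

Tracing 7 → 2 → … returns to 7 after 3 steps, so 7 lies in a 3-cycle (2 4 7).
Powers repeat with period 3 on this cycle, and 24 mod 3 = 0, so φ^24(7) = φ^0(7).
So φ^24(7) = 7.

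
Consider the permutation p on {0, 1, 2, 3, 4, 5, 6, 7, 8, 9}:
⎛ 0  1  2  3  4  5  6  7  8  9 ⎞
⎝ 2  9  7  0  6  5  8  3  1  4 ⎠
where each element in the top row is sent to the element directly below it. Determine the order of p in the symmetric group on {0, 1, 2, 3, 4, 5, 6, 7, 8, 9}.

20

Decomposing into disjoint cycles gives cycle lengths 5, 4, 1.
The order is lcm(5, 4) = 20.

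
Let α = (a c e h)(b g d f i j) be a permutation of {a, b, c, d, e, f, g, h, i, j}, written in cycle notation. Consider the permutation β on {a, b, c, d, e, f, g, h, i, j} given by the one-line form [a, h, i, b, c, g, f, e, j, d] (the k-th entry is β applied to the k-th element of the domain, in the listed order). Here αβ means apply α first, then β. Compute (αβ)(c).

c

(αβ)(c) = β(α(c)). α(c) = e, then β(e) = c. So (αβ)(c) = c.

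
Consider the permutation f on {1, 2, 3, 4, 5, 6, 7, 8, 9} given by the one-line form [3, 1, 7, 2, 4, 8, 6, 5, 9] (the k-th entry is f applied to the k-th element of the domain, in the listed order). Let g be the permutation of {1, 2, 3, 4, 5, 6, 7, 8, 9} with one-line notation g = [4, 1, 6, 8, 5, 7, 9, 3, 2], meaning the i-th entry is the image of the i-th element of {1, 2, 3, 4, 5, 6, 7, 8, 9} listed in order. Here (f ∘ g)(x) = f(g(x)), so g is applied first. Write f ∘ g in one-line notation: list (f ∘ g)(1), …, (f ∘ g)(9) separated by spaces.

2 3 8 5 4 6 9 7 1

(f ∘ g)(x) = f(g(x)). Computing each image: f(g(1)) = f(4) = 2, f(g(2)) = f(1) = 3, f(g(3)) = f(6) = 8, f(g(4)) = f(8) = 5, f(g(5)) = f(5) = 4, f(g(6)) = f(7) = 6, f(g(7)) = f(9) = 9, f(g(8)) = f(3) = 7, f(g(9)) = f(2) = 1.
Hence f ∘ g = [2 3 8 5 4 6 9 7 1].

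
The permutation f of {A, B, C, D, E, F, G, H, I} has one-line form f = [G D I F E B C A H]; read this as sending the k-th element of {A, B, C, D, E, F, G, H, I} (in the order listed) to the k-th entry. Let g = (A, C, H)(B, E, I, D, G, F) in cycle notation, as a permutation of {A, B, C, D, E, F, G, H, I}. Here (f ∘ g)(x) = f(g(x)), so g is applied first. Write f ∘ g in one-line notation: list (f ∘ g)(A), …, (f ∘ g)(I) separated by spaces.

I E A C H D B G F

(f ∘ g)(x) = f(g(x)). Computing each image: f(g(A)) = f(C) = I, f(g(B)) = f(E) = E, f(g(C)) = f(H) = A, f(g(D)) = f(G) = C, f(g(E)) = f(I) = H, f(g(F)) = f(B) = D, f(g(G)) = f(F) = B, f(g(H)) = f(A) = G, f(g(I)) = f(D) = F.
Hence f ∘ g = [I E A C H D B G F].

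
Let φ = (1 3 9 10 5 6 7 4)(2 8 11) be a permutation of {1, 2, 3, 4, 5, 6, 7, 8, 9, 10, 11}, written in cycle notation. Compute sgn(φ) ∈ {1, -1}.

-1

The cycle lengths are 8, 3.
A cycle of length ℓ contributes ℓ−1 transpositions, so φ is a product of 7 + 2 = 9 transpositions — odd.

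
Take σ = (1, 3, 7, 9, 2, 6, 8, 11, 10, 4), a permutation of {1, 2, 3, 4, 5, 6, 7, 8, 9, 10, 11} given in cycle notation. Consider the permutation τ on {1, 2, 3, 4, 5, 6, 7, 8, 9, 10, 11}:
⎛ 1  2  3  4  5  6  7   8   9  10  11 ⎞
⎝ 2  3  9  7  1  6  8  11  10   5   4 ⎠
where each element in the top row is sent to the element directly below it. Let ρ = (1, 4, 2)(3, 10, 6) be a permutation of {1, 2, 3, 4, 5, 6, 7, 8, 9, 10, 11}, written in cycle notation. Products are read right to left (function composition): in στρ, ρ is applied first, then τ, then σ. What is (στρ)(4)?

7

Chase 4: ρ(4) = 2; τ(2) = 3; σ(3) = 7. Hence (στρ)(4) = 7.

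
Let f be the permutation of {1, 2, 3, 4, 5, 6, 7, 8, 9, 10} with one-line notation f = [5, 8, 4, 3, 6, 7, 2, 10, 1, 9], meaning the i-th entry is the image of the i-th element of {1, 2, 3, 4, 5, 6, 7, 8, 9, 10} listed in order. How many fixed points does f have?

0

No element satisfies f(x) = x, so there are 0 fixed points.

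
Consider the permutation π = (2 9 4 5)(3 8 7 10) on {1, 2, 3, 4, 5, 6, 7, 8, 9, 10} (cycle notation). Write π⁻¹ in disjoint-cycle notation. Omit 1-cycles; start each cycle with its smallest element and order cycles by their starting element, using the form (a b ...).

(2 5 4 9)(3 10 7 8)

If π sends a → b within a cycle, π⁻¹ sends b → a; equivalently, reverse each cycle.
After reversing and putting each cycle's least element first, π⁻¹ = (2 5 4 9)(3 10 7 8).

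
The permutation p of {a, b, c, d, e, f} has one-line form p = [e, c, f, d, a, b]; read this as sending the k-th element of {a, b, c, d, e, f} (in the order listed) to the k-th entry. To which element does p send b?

c

b is element number 2 of the domain, and entry number 2 of the one-line form is c, so p(b) = c.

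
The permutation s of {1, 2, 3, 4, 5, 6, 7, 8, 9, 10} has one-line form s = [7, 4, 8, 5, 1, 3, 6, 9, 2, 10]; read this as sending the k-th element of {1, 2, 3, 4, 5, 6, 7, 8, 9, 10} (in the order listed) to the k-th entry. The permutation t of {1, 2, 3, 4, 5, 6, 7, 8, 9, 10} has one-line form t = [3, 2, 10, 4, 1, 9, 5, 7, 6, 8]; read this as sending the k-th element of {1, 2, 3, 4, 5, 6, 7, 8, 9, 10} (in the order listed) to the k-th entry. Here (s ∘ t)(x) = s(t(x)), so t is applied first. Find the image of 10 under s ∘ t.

9

t(10) = 8, then s(8) = 9; composing gives (s ∘ t)(10) = 9.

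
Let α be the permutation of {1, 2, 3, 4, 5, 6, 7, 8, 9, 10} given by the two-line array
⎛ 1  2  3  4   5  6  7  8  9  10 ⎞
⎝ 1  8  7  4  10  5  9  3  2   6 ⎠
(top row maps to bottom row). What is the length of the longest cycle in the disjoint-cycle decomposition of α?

Decomposing into disjoint cycles gives (2, 8, 3, 7, 9)(5, 10, 6); the longest has length 5.

5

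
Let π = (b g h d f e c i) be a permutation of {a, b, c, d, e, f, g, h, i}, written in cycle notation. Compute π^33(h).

h lies in the 8-cycle (b g h d f e c i).
Powers repeat with period 8 on this cycle, and 33 mod 8 = 1, so π^33(h) = π^1(h).
Advancing 1 step from h: h → d.

d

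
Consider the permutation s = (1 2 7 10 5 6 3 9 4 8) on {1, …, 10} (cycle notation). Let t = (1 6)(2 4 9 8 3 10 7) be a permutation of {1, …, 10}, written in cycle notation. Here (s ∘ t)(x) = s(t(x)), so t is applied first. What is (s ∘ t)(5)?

t(5) = 5, then s(5) = 6; composing gives (s ∘ t)(5) = 6.

6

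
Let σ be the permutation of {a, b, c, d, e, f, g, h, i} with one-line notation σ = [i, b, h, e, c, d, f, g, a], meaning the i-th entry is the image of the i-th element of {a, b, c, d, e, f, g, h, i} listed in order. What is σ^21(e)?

Tracing e → c → … returns to e after 6 steps, so e lies in a 6-cycle (c h g f d e).
Powers repeat with period 6 on this cycle, and 21 mod 6 = 3, so σ^21(e) = σ^3(e).
Stepping 3 places around the cycle: e → c → h → g.

g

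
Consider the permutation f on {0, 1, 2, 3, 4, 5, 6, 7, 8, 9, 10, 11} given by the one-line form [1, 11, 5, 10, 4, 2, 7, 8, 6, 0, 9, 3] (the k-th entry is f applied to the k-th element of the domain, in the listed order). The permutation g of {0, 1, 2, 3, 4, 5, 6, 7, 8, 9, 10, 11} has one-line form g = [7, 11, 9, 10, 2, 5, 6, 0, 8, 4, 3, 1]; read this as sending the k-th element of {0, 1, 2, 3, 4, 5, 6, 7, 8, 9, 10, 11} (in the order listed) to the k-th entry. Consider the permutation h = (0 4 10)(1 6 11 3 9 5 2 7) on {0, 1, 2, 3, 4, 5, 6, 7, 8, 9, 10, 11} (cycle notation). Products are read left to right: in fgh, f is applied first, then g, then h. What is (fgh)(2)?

Apply the permutations in order: f(2) = 5, then g(5) = 5, then h(5) = 2. So (fgh)(2) = 2.

2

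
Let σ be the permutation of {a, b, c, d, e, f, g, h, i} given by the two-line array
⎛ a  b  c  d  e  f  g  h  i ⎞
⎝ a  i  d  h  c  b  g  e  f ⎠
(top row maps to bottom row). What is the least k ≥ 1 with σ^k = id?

12

Decomposing into disjoint cycles gives cycle lengths 4, 3, 1, 1.
The order is lcm(4, 3) = 12.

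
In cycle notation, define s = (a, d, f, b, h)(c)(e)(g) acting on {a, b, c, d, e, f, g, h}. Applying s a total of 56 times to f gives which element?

f lies in the 5-cycle (a, d, f, b, h).
On a 5-cycle, s^5 is the identity, so s^56 = s^1 there (56 ≡ 1 mod 5).
Stepping 1 place around the cycle: f → b.

b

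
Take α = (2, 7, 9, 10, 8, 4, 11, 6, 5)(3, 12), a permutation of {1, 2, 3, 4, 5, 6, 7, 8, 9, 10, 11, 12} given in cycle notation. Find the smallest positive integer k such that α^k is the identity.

18

The disjoint cycles have lengths 9, 2, 1.
The order is lcm(9, 2) = 18.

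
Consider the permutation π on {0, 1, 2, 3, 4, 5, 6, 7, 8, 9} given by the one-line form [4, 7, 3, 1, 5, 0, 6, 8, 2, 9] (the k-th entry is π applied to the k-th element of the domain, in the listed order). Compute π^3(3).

8

Tracing 3 → 1 → … returns to 3 after 5 steps, so 3 lies in a 5-cycle (1 7 8 2 3).
Stepping 3 places around the cycle: 3 → 1 → 7 → 8.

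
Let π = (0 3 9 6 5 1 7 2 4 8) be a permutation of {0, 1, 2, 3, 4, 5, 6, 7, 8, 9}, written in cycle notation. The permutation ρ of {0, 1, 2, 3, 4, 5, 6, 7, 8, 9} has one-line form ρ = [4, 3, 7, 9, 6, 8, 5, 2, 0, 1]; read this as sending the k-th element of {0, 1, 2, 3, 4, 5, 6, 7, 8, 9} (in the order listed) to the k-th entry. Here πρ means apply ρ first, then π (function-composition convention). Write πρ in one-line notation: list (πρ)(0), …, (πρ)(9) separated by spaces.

8 9 2 6 5 0 1 4 3 7

Chase each element through ρ then π: 0 → 4 → 8; 1 → 3 → 9; 2 → 7 → 2; 3 → 9 → 6; 4 → 6 → 5; 5 → 8 → 0; 6 → 5 → 1; 7 → 2 → 4; 8 → 0 → 3; 9 → 1 → 7.
So πρ in one-line form is 8 9 2 6 5 0 1 4 3 7.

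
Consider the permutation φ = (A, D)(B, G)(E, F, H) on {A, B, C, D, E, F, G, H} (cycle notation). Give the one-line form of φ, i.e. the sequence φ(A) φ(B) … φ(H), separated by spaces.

D G C A F H B E

Reading each image from the cycles: A→D, B→G, C→C, D→A, E→F, F→H, G→B, H→E.
So the one-line form is D G C A F H B E.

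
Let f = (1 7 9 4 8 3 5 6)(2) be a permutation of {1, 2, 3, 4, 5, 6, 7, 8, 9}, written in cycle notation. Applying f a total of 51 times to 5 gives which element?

7

5 lies in the 8-cycle (1 7 9 4 8 3 5 6).
Since the cycle has length 8, f^51 acts on it the same as f^3 (51 mod 8 = 3).
Advancing 3 steps from 5: 5 → 6 → 1 → 7.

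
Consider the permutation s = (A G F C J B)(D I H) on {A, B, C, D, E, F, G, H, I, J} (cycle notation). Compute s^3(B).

F

B lies in the 6-cycle (A G F C J B).
Stepping 3 places around the cycle: B → A → G → F.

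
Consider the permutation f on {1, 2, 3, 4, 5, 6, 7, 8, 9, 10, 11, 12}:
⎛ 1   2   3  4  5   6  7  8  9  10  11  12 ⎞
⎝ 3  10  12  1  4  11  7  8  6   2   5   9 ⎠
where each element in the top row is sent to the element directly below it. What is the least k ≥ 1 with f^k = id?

Decomposing into disjoint cycles gives cycle lengths 8, 2, 1, 1.
The order of f is the least common multiple of its cycle lengths: lcm(8, 2) = 8.

8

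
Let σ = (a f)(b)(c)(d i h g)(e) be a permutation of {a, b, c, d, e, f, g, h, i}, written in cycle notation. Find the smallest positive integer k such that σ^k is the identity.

The cycle type of σ is (4, 2, 1, 1, 1).
The order is lcm(4, 2) = 4.

4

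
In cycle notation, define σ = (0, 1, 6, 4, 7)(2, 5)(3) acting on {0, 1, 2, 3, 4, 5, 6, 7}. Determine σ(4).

In the cycle (0, 1, 6, 4, 7), 4 is followed by 7, so σ(4) = 7.

7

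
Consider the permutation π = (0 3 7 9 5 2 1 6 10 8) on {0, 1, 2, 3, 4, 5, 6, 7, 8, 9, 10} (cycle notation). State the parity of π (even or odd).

odd

The cycle lengths are 10, 1.
A cycle is odd iff its length is even; π has 1 even-length cycle, so sgn(π) = (−1)^1 and π is odd.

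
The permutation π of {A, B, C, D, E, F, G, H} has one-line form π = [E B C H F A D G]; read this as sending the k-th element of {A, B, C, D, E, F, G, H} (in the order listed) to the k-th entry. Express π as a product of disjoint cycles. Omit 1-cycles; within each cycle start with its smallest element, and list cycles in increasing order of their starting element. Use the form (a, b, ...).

(A, E, F)(D, H, G)

Start at A and follow images: A → E → F → A, giving the cycle (A, E, F).
Repeating from the next unused element and collecting all non-trivial cycles gives (A, E, F)(D, H, G).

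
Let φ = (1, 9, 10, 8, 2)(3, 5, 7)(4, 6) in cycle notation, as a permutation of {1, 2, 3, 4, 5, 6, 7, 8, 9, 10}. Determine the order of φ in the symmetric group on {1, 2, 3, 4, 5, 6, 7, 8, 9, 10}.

30

The disjoint cycles have lengths 5, 3, 2.
Since disjoint cycles commute, ord(φ) = lcm(5, 3, 2) = 30.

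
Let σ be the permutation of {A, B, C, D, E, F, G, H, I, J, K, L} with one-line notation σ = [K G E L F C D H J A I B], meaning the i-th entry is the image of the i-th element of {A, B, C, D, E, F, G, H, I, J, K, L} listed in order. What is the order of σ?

12

Writing σ as disjoint cycles, the cycle lengths are 4, 4, 3, 1.
The order is lcm(4, 4, 3) = 12.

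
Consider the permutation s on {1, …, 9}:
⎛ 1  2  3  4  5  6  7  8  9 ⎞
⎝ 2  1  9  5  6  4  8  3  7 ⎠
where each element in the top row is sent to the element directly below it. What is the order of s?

12

Decomposing into disjoint cycles gives cycle lengths 4, 3, 2.
The order is lcm(4, 3, 2) = 12.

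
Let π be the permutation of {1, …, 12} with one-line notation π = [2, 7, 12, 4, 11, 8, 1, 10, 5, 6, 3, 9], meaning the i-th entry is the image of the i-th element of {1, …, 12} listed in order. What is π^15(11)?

Tracing 11 → 3 → … returns to 11 after 5 steps, so 11 lies in a 5-cycle (3 12 9 5 11).
Powers repeat with period 5 on this cycle, and 15 mod 5 = 0, so π^15(11) = π^0(11).
So π^15(11) = 11.

11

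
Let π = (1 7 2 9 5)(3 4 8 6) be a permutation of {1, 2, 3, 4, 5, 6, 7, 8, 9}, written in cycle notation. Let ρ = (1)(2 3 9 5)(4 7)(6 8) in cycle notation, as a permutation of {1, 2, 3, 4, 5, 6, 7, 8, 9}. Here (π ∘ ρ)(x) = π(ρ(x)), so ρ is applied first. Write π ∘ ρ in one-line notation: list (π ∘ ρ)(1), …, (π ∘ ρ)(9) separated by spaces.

7 4 5 2 9 6 8 3 1

Chase each element through ρ then π: 1 → 1 → 7; 2 → 3 → 4; 3 → 9 → 5; 4 → 7 → 2; 5 → 2 → 9; 6 → 8 → 6; 7 → 4 → 8; 8 → 6 → 3; 9 → 5 → 1.
So π ∘ ρ in one-line form is 7 4 5 2 9 6 8 3 1.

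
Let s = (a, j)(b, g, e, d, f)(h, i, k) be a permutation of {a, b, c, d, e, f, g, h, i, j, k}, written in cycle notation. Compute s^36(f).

f lies in the 5-cycle (b, g, e, d, f).
On a 5-cycle, s^5 is the identity, so s^36 = s^1 there (36 ≡ 1 mod 5).
Advancing 1 step from f: f → b.

b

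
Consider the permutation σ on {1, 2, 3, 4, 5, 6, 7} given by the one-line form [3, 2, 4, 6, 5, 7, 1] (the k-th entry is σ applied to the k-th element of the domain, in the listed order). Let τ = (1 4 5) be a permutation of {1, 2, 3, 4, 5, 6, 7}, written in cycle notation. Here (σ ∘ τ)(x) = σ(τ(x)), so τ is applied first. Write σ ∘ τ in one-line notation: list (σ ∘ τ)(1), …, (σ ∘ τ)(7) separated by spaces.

6 2 4 5 3 7 1

Chase each element through τ then σ: 1 → 4 → 6; 2 → 2 → 2; 3 → 3 → 4; 4 → 5 → 5; 5 → 1 → 3; 6 → 6 → 7; 7 → 7 → 1.
So σ ∘ τ in one-line form is 6 2 4 5 3 7 1.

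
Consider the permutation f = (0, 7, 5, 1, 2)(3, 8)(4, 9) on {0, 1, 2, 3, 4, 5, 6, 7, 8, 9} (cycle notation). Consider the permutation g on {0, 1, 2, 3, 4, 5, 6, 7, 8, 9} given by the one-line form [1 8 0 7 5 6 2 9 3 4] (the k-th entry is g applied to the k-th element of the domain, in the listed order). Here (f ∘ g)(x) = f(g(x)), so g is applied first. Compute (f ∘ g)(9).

9

First apply g: g(9) = 4, then f(4) = 9. Thus (f ∘ g)(9) = 9.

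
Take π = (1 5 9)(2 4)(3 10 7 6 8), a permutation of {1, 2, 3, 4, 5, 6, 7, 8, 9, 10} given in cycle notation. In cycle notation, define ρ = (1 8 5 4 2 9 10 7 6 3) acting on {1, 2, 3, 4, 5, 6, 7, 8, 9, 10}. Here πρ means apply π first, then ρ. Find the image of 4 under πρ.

(πρ)(4) = ρ(π(4)). π(4) = 2, then ρ(2) = 9. So (πρ)(4) = 9.

9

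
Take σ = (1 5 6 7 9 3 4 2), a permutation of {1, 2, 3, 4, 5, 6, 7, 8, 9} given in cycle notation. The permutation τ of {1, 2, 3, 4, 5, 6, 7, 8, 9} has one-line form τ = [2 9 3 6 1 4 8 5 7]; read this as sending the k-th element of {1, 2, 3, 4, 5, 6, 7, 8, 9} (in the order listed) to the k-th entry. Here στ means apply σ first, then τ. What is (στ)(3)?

(στ)(3) = τ(σ(3)). σ(3) = 4, then τ(4) = 6. So (στ)(3) = 6.

6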